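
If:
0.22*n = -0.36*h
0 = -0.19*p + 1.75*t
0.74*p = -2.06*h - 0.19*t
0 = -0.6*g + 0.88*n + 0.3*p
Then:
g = 12.7673479816045*t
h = -3.40086867654573*t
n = 5.56505783434756*t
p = 9.21052631578947*t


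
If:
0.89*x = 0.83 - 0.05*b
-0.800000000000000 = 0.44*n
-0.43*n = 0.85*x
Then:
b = 0.23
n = -1.82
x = 0.92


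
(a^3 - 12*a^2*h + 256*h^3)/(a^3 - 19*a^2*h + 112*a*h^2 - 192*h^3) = (a + 4*h)/(a - 3*h)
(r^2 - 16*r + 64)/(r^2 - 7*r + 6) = (r^2 - 16*r + 64)/(r^2 - 7*r + 6)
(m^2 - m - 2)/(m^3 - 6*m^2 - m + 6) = (m - 2)/(m^2 - 7*m + 6)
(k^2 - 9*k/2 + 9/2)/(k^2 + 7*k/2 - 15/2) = (k - 3)/(k + 5)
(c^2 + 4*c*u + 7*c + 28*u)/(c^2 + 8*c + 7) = (c + 4*u)/(c + 1)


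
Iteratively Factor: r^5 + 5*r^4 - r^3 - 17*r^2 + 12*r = (r - 1)*(r^4 + 6*r^3 + 5*r^2 - 12*r) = (r - 1)*(r + 3)*(r^3 + 3*r^2 - 4*r) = r*(r - 1)*(r + 3)*(r^2 + 3*r - 4) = r*(r - 1)^2*(r + 3)*(r + 4)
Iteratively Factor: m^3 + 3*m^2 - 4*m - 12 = (m - 2)*(m^2 + 5*m + 6) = (m - 2)*(m + 3)*(m + 2)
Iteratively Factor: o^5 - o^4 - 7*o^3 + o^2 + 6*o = (o)*(o^4 - o^3 - 7*o^2 + o + 6) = o*(o - 3)*(o^3 + 2*o^2 - o - 2) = o*(o - 3)*(o + 2)*(o^2 - 1) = o*(o - 3)*(o + 1)*(o + 2)*(o - 1)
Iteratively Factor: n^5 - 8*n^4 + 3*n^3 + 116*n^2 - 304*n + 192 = (n - 4)*(n^4 - 4*n^3 - 13*n^2 + 64*n - 48) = (n - 4)*(n + 4)*(n^3 - 8*n^2 + 19*n - 12) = (n - 4)*(n - 1)*(n + 4)*(n^2 - 7*n + 12) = (n - 4)^2*(n - 1)*(n + 4)*(n - 3)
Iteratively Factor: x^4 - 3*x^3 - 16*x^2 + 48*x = (x)*(x^3 - 3*x^2 - 16*x + 48) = x*(x + 4)*(x^2 - 7*x + 12) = x*(x - 3)*(x + 4)*(x - 4)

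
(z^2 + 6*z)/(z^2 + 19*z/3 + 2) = 3*z/(3*z + 1)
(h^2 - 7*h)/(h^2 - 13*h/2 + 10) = 2*h*(h - 7)/(2*h^2 - 13*h + 20)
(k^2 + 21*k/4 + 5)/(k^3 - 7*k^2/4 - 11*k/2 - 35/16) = 4*(k + 4)/(4*k^2 - 12*k - 7)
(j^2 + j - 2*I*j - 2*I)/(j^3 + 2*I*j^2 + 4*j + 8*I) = (j + 1)/(j^2 + 4*I*j - 4)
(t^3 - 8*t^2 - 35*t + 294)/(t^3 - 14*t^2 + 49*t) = (t + 6)/t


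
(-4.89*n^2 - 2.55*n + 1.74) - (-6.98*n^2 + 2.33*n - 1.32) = 2.09*n^2 - 4.88*n + 3.06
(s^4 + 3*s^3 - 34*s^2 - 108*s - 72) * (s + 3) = s^5 + 6*s^4 - 25*s^3 - 210*s^2 - 396*s - 216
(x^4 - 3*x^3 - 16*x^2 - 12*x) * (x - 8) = x^5 - 11*x^4 + 8*x^3 + 116*x^2 + 96*x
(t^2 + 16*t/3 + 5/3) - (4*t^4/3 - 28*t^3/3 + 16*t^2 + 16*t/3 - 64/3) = -4*t^4/3 + 28*t^3/3 - 15*t^2 + 23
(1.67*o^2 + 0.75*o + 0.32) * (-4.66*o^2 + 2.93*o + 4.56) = -7.7822*o^4 + 1.3981*o^3 + 8.3215*o^2 + 4.3576*o + 1.4592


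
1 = 1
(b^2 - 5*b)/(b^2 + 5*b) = (b - 5)/(b + 5)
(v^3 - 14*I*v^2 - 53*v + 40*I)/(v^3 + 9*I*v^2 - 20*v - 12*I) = (v^3 - 14*I*v^2 - 53*v + 40*I)/(v^3 + 9*I*v^2 - 20*v - 12*I)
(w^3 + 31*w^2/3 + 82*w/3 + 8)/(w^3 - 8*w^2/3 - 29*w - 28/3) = (w + 6)/(w - 7)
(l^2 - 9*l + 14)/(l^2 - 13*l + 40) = (l^2 - 9*l + 14)/(l^2 - 13*l + 40)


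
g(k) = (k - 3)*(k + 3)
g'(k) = 2*k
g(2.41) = -3.19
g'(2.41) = 4.82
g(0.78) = -8.39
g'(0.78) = 1.56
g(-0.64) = -8.59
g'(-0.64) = -1.28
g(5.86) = 25.34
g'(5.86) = 11.72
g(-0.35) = -8.88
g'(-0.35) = -0.70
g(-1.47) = -6.84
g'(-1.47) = -2.94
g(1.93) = -5.28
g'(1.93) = 3.86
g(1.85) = -5.58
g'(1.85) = 3.70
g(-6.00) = 27.00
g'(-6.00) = -12.00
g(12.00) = 135.00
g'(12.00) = 24.00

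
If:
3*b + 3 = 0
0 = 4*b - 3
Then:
No Solution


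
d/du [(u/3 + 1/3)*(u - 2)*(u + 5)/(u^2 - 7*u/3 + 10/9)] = 3*(9*u^4 - 42*u^3 + 9*u^2 + 260*u - 280)/(81*u^4 - 378*u^3 + 621*u^2 - 420*u + 100)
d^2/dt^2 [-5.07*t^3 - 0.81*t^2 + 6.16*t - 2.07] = -30.42*t - 1.62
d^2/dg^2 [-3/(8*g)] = -3/(4*g^3)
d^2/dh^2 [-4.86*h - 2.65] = 0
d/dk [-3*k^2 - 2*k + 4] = -6*k - 2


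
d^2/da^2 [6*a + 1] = 0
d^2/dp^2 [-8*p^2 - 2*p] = -16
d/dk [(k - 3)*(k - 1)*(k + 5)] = 3*k^2 + 2*k - 17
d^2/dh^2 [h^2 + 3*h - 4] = 2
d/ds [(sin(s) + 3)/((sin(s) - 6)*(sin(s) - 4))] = (-6*sin(s) + cos(s)^2 + 53)*cos(s)/((sin(s) - 6)^2*(sin(s) - 4)^2)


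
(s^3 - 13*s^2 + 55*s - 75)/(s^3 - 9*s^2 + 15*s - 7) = (s^3 - 13*s^2 + 55*s - 75)/(s^3 - 9*s^2 + 15*s - 7)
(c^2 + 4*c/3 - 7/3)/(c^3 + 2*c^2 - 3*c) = (c + 7/3)/(c*(c + 3))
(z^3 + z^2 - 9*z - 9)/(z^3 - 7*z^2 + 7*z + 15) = (z + 3)/(z - 5)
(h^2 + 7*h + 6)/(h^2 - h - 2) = (h + 6)/(h - 2)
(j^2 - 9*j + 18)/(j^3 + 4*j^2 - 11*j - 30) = (j - 6)/(j^2 + 7*j + 10)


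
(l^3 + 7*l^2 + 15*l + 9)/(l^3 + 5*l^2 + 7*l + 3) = (l + 3)/(l + 1)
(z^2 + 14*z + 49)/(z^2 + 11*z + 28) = (z + 7)/(z + 4)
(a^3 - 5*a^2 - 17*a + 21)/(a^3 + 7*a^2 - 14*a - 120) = (a^3 - 5*a^2 - 17*a + 21)/(a^3 + 7*a^2 - 14*a - 120)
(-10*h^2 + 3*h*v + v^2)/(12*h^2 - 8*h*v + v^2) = (5*h + v)/(-6*h + v)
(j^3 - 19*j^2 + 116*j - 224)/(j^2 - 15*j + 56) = j - 4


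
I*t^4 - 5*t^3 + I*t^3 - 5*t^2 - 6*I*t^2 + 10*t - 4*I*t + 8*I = (t + 2)*(t + I)*(t + 4*I)*(I*t - I)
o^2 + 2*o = o*(o + 2)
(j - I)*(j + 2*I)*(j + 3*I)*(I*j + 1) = I*j^4 - 3*j^3 + 3*I*j^2 - 7*j + 6*I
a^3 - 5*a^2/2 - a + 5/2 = (a - 5/2)*(a - 1)*(a + 1)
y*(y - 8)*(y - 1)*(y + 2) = y^4 - 7*y^3 - 10*y^2 + 16*y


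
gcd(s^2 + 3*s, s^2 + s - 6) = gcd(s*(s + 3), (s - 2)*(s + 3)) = s + 3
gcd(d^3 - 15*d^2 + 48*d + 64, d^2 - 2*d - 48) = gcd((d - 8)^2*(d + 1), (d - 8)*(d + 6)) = d - 8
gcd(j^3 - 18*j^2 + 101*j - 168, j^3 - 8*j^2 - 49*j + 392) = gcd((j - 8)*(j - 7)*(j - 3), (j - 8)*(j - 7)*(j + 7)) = j^2 - 15*j + 56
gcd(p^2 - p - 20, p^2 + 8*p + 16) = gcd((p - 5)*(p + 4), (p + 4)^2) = p + 4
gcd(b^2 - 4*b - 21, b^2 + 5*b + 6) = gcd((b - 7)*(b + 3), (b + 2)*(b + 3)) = b + 3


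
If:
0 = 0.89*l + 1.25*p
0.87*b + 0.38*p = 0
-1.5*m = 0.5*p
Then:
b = -0.436781609195402*p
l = -1.40449438202247*p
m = -0.333333333333333*p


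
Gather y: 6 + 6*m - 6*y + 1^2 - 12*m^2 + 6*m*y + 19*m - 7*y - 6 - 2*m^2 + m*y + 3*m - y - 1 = -14*m^2 + 28*m + y*(7*m - 14)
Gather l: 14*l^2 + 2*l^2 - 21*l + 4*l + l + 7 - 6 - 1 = 16*l^2 - 16*l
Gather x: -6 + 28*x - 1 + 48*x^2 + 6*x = 48*x^2 + 34*x - 7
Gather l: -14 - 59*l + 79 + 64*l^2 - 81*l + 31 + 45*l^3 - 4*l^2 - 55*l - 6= 45*l^3 + 60*l^2 - 195*l + 90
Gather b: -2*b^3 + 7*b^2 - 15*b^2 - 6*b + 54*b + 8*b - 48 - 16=-2*b^3 - 8*b^2 + 56*b - 64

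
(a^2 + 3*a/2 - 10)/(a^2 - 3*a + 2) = (a^2 + 3*a/2 - 10)/(a^2 - 3*a + 2)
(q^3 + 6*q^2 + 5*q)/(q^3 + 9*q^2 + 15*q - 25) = q*(q + 1)/(q^2 + 4*q - 5)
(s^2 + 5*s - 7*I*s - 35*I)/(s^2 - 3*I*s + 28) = (s + 5)/(s + 4*I)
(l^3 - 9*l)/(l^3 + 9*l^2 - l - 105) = l*(l + 3)/(l^2 + 12*l + 35)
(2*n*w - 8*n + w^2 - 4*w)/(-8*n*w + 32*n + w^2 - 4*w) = (2*n + w)/(-8*n + w)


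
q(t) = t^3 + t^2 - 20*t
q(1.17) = -20.43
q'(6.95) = 138.81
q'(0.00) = -20.00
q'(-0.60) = -20.12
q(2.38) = -28.45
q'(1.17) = -13.55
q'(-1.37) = -17.11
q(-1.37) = 26.71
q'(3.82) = 31.42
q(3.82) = -6.06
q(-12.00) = -1344.00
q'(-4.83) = 40.33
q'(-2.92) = -0.26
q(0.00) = 0.00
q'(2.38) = 1.75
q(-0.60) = 12.14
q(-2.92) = 42.03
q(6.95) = 245.00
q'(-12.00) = 388.00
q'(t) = 3*t^2 + 2*t - 20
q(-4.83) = 7.25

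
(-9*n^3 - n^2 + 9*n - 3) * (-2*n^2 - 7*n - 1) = 18*n^5 + 65*n^4 - 2*n^3 - 56*n^2 + 12*n + 3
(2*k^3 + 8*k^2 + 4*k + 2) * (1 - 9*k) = -18*k^4 - 70*k^3 - 28*k^2 - 14*k + 2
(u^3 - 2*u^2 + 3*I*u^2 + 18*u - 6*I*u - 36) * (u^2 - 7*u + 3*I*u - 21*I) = u^5 - 9*u^4 + 6*I*u^4 + 23*u^3 - 54*I*u^3 - 81*u^2 + 138*I*u^2 + 126*u - 486*I*u + 756*I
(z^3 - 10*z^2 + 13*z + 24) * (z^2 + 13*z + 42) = z^5 + 3*z^4 - 75*z^3 - 227*z^2 + 858*z + 1008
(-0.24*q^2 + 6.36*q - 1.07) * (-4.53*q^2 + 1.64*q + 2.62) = 1.0872*q^4 - 29.2044*q^3 + 14.6487*q^2 + 14.9084*q - 2.8034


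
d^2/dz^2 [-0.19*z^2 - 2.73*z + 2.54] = -0.380000000000000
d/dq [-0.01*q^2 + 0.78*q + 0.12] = 0.78 - 0.02*q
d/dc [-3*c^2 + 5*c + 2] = 5 - 6*c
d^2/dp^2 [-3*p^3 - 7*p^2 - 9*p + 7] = -18*p - 14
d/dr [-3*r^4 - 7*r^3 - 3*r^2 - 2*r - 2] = -12*r^3 - 21*r^2 - 6*r - 2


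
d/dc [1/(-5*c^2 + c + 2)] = (10*c - 1)/(-5*c^2 + c + 2)^2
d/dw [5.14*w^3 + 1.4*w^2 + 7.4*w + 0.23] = 15.42*w^2 + 2.8*w + 7.4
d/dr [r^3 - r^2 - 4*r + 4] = 3*r^2 - 2*r - 4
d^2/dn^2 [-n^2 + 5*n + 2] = -2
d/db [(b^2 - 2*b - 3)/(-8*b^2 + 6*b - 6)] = 5*(-b^2 - 6*b + 3)/(2*(16*b^4 - 24*b^3 + 33*b^2 - 18*b + 9))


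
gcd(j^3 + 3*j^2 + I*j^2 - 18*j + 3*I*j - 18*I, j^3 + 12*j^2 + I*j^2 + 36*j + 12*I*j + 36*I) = j^2 + j*(6 + I) + 6*I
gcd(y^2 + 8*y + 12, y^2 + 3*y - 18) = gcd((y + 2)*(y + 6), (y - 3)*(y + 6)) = y + 6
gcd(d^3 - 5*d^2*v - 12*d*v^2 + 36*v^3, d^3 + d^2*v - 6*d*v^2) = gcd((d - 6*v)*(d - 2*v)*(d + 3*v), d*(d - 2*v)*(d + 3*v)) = -d^2 - d*v + 6*v^2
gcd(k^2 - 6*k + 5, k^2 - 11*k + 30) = k - 5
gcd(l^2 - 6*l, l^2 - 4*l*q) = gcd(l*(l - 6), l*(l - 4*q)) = l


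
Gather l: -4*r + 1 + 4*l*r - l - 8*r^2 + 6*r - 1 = l*(4*r - 1) - 8*r^2 + 2*r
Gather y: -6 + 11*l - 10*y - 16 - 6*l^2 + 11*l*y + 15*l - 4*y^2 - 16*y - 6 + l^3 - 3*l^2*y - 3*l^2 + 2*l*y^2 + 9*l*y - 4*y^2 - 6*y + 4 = l^3 - 9*l^2 + 26*l + y^2*(2*l - 8) + y*(-3*l^2 + 20*l - 32) - 24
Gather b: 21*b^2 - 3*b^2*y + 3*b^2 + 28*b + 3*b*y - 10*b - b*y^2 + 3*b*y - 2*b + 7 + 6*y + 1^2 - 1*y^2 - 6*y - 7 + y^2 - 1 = b^2*(24 - 3*y) + b*(-y^2 + 6*y + 16)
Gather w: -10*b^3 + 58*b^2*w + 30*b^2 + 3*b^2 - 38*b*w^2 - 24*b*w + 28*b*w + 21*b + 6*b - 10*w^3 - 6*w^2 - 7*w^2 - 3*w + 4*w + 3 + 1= -10*b^3 + 33*b^2 + 27*b - 10*w^3 + w^2*(-38*b - 13) + w*(58*b^2 + 4*b + 1) + 4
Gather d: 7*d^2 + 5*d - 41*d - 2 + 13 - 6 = 7*d^2 - 36*d + 5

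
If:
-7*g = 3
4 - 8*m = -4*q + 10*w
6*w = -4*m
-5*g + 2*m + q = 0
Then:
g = -3/7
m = -24/49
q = -57/49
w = 16/49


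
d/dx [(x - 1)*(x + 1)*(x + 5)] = 3*x^2 + 10*x - 1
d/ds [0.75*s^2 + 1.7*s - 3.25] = 1.5*s + 1.7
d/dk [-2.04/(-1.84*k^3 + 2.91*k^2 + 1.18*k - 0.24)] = (-11.2608*k^2 + 11.8728*k + 2.4072)/(1.84*k^3 - 2.91*k^2 - 1.18*k + 0.24)^2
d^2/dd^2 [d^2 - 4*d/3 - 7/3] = 2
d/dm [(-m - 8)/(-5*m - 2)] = -38/(5*m + 2)^2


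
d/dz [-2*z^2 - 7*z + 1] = -4*z - 7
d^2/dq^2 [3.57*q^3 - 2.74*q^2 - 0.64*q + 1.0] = 21.42*q - 5.48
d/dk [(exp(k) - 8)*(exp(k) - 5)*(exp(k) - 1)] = (3*exp(2*k) - 28*exp(k) + 53)*exp(k)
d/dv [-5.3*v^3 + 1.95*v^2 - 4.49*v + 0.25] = -15.9*v^2 + 3.9*v - 4.49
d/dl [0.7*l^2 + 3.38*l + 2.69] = 1.4*l + 3.38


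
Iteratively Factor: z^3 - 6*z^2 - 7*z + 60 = (z - 4)*(z^2 - 2*z - 15) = (z - 5)*(z - 4)*(z + 3)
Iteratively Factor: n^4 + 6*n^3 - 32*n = (n + 4)*(n^3 + 2*n^2 - 8*n) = n*(n + 4)*(n^2 + 2*n - 8) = n*(n + 4)^2*(n - 2)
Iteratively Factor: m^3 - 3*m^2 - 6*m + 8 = (m + 2)*(m^2 - 5*m + 4) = (m - 4)*(m + 2)*(m - 1)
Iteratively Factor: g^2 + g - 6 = (g - 2)*(g + 3)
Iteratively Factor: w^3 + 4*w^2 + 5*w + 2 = (w + 1)*(w^2 + 3*w + 2) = (w + 1)*(w + 2)*(w + 1)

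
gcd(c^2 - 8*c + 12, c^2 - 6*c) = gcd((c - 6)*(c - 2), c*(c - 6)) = c - 6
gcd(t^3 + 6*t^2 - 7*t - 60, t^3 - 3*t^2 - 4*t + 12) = t - 3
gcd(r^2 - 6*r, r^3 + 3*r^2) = r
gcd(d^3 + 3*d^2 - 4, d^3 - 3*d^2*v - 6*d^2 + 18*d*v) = 1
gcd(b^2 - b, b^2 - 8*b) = b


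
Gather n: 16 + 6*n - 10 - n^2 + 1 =-n^2 + 6*n + 7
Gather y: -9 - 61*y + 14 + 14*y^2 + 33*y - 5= 14*y^2 - 28*y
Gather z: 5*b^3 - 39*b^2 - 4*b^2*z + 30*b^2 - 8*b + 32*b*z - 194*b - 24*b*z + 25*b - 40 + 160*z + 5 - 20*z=5*b^3 - 9*b^2 - 177*b + z*(-4*b^2 + 8*b + 140) - 35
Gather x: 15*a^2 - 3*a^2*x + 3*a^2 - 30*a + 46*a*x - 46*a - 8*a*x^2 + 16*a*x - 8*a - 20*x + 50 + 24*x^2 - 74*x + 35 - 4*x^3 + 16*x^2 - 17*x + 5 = 18*a^2 - 84*a - 4*x^3 + x^2*(40 - 8*a) + x*(-3*a^2 + 62*a - 111) + 90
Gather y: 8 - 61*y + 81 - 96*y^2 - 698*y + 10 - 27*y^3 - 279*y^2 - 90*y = -27*y^3 - 375*y^2 - 849*y + 99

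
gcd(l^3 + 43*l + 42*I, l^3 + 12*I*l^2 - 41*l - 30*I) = l^2 + 7*I*l - 6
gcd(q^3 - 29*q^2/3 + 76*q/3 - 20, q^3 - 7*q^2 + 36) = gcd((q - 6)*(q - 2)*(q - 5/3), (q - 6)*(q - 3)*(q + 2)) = q - 6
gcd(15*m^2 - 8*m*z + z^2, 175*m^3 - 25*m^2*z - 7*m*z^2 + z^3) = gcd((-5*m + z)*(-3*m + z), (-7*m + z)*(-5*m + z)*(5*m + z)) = -5*m + z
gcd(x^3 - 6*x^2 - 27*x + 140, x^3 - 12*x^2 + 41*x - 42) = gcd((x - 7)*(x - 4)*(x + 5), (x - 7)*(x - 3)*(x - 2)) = x - 7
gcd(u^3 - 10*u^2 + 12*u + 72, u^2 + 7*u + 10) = u + 2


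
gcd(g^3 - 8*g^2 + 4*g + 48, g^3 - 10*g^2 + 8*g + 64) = g^2 - 2*g - 8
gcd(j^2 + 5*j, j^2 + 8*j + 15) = j + 5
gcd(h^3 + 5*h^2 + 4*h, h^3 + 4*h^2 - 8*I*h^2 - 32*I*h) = h^2 + 4*h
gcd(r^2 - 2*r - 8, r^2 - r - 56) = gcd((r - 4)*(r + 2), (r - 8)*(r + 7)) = 1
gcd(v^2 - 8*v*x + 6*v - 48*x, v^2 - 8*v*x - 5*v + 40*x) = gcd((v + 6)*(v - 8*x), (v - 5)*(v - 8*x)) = -v + 8*x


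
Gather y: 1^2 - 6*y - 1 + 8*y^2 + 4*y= 8*y^2 - 2*y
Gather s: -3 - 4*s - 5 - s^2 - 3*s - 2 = -s^2 - 7*s - 10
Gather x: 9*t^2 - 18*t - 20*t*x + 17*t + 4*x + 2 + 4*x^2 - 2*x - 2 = 9*t^2 - t + 4*x^2 + x*(2 - 20*t)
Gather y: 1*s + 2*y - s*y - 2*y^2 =s - 2*y^2 + y*(2 - s)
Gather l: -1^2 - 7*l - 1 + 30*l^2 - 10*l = 30*l^2 - 17*l - 2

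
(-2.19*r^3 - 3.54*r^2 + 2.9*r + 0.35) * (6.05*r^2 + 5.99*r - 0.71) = -13.2495*r^5 - 34.5351*r^4 - 2.1047*r^3 + 22.0019*r^2 + 0.0375000000000001*r - 0.2485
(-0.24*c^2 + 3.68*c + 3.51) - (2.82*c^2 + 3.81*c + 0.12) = -3.06*c^2 - 0.13*c + 3.39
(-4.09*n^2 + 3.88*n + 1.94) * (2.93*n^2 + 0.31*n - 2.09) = -11.9837*n^4 + 10.1005*n^3 + 15.4351*n^2 - 7.5078*n - 4.0546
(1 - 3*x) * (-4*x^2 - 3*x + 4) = 12*x^3 + 5*x^2 - 15*x + 4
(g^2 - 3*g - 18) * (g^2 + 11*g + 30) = g^4 + 8*g^3 - 21*g^2 - 288*g - 540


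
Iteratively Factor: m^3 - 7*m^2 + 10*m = (m)*(m^2 - 7*m + 10) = m*(m - 5)*(m - 2)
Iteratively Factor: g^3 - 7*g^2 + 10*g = (g - 2)*(g^2 - 5*g) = g*(g - 2)*(g - 5)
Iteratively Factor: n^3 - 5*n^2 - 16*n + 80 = (n - 5)*(n^2 - 16) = (n - 5)*(n - 4)*(n + 4)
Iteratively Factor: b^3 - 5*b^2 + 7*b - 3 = (b - 3)*(b^2 - 2*b + 1) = (b - 3)*(b - 1)*(b - 1)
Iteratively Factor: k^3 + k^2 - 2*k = (k - 1)*(k^2 + 2*k) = k*(k - 1)*(k + 2)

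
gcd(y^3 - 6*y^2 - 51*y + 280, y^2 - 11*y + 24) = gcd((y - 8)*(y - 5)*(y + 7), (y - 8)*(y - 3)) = y - 8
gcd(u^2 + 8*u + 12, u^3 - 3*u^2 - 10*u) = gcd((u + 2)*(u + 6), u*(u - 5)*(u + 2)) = u + 2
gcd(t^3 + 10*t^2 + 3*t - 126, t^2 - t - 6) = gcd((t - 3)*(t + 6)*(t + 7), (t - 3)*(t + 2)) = t - 3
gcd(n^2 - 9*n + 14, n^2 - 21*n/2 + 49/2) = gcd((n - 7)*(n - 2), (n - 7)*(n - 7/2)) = n - 7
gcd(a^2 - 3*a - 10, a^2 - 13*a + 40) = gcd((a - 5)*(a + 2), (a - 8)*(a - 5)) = a - 5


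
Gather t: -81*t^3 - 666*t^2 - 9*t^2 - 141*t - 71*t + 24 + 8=-81*t^3 - 675*t^2 - 212*t + 32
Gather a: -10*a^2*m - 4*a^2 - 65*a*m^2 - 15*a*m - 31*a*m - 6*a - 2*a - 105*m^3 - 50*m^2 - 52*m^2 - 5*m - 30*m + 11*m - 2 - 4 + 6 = a^2*(-10*m - 4) + a*(-65*m^2 - 46*m - 8) - 105*m^3 - 102*m^2 - 24*m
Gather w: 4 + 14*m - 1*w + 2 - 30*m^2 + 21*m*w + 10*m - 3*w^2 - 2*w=-30*m^2 + 24*m - 3*w^2 + w*(21*m - 3) + 6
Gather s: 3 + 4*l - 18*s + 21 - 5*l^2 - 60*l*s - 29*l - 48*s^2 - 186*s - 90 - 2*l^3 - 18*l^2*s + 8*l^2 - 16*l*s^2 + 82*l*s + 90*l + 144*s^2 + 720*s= -2*l^3 + 3*l^2 + 65*l + s^2*(96 - 16*l) + s*(-18*l^2 + 22*l + 516) - 66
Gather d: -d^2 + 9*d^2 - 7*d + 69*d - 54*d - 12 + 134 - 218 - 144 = 8*d^2 + 8*d - 240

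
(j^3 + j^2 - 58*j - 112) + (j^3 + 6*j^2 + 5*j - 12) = 2*j^3 + 7*j^2 - 53*j - 124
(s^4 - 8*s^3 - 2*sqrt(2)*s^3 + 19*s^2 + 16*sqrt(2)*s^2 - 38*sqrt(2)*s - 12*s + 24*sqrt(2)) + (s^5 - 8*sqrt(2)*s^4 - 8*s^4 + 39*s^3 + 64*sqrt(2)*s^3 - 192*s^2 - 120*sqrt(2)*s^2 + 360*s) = s^5 - 8*sqrt(2)*s^4 - 7*s^4 + 31*s^3 + 62*sqrt(2)*s^3 - 173*s^2 - 104*sqrt(2)*s^2 - 38*sqrt(2)*s + 348*s + 24*sqrt(2)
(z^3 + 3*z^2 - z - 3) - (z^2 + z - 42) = z^3 + 2*z^2 - 2*z + 39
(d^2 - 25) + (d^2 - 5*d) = 2*d^2 - 5*d - 25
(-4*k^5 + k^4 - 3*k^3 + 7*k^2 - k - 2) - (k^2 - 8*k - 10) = -4*k^5 + k^4 - 3*k^3 + 6*k^2 + 7*k + 8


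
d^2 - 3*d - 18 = (d - 6)*(d + 3)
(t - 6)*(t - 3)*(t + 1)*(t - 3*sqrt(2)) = t^4 - 8*t^3 - 3*sqrt(2)*t^3 + 9*t^2 + 24*sqrt(2)*t^2 - 27*sqrt(2)*t + 18*t - 54*sqrt(2)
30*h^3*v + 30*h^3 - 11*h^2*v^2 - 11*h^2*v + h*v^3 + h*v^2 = (-6*h + v)*(-5*h + v)*(h*v + h)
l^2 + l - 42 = (l - 6)*(l + 7)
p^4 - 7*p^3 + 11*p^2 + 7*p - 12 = (p - 4)*(p - 3)*(p - 1)*(p + 1)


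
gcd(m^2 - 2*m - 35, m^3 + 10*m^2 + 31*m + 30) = m + 5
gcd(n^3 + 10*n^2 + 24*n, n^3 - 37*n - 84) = n + 4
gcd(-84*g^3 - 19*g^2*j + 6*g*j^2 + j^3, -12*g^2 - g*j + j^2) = 12*g^2 + g*j - j^2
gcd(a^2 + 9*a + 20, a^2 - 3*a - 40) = a + 5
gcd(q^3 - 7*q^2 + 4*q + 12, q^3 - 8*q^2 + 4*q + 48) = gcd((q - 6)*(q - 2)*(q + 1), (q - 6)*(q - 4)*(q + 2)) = q - 6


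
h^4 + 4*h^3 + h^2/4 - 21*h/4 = h*(h - 1)*(h + 3/2)*(h + 7/2)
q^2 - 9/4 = (q - 3/2)*(q + 3/2)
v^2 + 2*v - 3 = (v - 1)*(v + 3)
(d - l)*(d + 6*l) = d^2 + 5*d*l - 6*l^2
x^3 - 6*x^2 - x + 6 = (x - 6)*(x - 1)*(x + 1)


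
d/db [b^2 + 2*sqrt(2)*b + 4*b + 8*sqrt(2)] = 2*b + 2*sqrt(2) + 4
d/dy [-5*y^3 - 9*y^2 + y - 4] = -15*y^2 - 18*y + 1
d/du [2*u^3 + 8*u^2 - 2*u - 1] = 6*u^2 + 16*u - 2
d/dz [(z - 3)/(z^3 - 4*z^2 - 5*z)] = (-z*(-z^2 + 4*z + 5) + (z - 3)*(-3*z^2 + 8*z + 5))/(z^2*(-z^2 + 4*z + 5)^2)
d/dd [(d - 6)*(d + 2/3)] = 2*d - 16/3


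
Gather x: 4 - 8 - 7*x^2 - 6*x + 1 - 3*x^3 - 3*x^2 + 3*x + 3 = -3*x^3 - 10*x^2 - 3*x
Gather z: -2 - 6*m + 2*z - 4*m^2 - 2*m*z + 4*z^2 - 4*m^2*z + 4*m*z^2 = -4*m^2 - 6*m + z^2*(4*m + 4) + z*(-4*m^2 - 2*m + 2) - 2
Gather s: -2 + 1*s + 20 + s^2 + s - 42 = s^2 + 2*s - 24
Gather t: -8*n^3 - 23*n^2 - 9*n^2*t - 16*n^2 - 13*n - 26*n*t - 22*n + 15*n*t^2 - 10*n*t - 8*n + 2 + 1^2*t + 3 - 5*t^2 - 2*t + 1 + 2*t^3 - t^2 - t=-8*n^3 - 39*n^2 - 43*n + 2*t^3 + t^2*(15*n - 6) + t*(-9*n^2 - 36*n - 2) + 6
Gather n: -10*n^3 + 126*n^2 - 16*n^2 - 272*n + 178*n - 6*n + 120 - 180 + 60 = -10*n^3 + 110*n^2 - 100*n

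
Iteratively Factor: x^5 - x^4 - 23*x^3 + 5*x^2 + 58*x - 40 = (x - 1)*(x^4 - 23*x^2 - 18*x + 40) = (x - 1)^2*(x^3 + x^2 - 22*x - 40) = (x - 1)^2*(x + 4)*(x^2 - 3*x - 10) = (x - 1)^2*(x + 2)*(x + 4)*(x - 5)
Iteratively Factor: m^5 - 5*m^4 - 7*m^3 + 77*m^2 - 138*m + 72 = (m - 3)*(m^4 - 2*m^3 - 13*m^2 + 38*m - 24) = (m - 3)*(m + 4)*(m^3 - 6*m^2 + 11*m - 6) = (m - 3)*(m - 2)*(m + 4)*(m^2 - 4*m + 3) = (m - 3)^2*(m - 2)*(m + 4)*(m - 1)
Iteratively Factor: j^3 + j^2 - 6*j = (j - 2)*(j^2 + 3*j) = (j - 2)*(j + 3)*(j)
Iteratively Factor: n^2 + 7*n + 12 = (n + 4)*(n + 3)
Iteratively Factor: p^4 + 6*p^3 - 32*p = (p + 4)*(p^3 + 2*p^2 - 8*p) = p*(p + 4)*(p^2 + 2*p - 8) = p*(p + 4)^2*(p - 2)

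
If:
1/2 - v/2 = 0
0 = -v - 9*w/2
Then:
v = 1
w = -2/9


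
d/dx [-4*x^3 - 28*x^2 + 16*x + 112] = -12*x^2 - 56*x + 16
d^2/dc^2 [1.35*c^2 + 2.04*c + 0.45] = 2.70000000000000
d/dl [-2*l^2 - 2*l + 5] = -4*l - 2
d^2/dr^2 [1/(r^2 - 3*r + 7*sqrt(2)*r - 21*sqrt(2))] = 2*(-r^2 - 7*sqrt(2)*r + 3*r + (2*r - 3 + 7*sqrt(2))^2 + 21*sqrt(2))/(r^2 - 3*r + 7*sqrt(2)*r - 21*sqrt(2))^3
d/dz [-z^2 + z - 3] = 1 - 2*z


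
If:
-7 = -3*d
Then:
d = 7/3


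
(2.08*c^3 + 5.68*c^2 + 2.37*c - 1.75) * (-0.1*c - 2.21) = -0.208*c^4 - 5.1648*c^3 - 12.7898*c^2 - 5.0627*c + 3.8675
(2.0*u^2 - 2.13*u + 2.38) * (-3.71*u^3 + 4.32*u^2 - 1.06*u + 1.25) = -7.42*u^5 + 16.5423*u^4 - 20.1514*u^3 + 15.0394*u^2 - 5.1853*u + 2.975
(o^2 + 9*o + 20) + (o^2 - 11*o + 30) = 2*o^2 - 2*o + 50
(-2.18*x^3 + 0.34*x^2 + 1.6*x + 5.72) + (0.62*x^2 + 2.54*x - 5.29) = -2.18*x^3 + 0.96*x^2 + 4.14*x + 0.43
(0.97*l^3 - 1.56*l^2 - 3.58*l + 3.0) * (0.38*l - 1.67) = 0.3686*l^4 - 2.2127*l^3 + 1.2448*l^2 + 7.1186*l - 5.01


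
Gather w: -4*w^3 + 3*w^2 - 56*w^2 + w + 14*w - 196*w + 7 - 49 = -4*w^3 - 53*w^2 - 181*w - 42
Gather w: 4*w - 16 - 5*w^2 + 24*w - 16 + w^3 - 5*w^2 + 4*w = w^3 - 10*w^2 + 32*w - 32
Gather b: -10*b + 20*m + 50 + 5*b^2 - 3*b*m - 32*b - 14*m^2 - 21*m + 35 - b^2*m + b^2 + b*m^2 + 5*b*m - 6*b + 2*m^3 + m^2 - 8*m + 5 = b^2*(6 - m) + b*(m^2 + 2*m - 48) + 2*m^3 - 13*m^2 - 9*m + 90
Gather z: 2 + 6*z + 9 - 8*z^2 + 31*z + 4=-8*z^2 + 37*z + 15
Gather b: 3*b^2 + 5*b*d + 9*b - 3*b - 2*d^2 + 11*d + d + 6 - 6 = 3*b^2 + b*(5*d + 6) - 2*d^2 + 12*d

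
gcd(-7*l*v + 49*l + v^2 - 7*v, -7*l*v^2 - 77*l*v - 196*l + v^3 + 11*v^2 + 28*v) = -7*l + v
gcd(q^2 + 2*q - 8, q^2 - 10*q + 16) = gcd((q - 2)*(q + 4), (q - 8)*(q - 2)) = q - 2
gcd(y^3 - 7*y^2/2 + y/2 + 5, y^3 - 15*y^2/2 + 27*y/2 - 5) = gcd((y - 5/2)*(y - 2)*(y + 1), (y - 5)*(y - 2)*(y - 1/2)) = y - 2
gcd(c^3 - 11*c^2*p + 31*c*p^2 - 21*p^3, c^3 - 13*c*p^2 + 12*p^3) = c^2 - 4*c*p + 3*p^2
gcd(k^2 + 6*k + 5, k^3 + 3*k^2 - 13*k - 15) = k^2 + 6*k + 5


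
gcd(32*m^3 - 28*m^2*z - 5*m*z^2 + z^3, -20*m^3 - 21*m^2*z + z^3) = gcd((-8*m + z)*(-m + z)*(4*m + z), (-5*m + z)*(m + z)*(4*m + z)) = 4*m + z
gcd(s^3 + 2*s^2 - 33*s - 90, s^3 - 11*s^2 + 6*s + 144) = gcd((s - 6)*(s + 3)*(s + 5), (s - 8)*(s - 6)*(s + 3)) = s^2 - 3*s - 18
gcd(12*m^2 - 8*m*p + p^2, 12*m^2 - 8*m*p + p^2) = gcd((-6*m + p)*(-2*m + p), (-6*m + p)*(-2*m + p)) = 12*m^2 - 8*m*p + p^2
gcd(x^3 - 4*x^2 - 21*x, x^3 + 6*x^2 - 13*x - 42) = 1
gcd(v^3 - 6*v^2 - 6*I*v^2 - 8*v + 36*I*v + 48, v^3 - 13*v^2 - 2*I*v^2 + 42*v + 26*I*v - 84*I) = v^2 + v*(-6 - 2*I) + 12*I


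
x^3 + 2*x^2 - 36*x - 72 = (x - 6)*(x + 2)*(x + 6)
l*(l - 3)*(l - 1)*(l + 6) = l^4 + 2*l^3 - 21*l^2 + 18*l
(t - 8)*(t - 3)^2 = t^3 - 14*t^2 + 57*t - 72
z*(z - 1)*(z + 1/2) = z^3 - z^2/2 - z/2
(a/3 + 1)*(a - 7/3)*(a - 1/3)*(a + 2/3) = a^4/3 + a^3/3 - 7*a^2/3 - 67*a/81 + 14/27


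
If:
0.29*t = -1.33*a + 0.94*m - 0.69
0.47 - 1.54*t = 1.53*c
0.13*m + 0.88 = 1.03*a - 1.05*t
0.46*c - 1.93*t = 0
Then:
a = 1.23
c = 0.25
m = 2.49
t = 0.06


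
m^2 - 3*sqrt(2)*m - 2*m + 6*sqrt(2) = (m - 2)*(m - 3*sqrt(2))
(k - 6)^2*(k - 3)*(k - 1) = k^4 - 16*k^3 + 87*k^2 - 180*k + 108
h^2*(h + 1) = h^3 + h^2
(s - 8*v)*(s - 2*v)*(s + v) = s^3 - 9*s^2*v + 6*s*v^2 + 16*v^3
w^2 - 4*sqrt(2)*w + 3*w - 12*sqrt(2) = (w + 3)*(w - 4*sqrt(2))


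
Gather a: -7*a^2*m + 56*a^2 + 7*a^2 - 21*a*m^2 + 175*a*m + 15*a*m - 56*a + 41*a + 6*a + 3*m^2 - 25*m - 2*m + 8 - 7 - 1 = a^2*(63 - 7*m) + a*(-21*m^2 + 190*m - 9) + 3*m^2 - 27*m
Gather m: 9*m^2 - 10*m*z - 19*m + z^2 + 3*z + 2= 9*m^2 + m*(-10*z - 19) + z^2 + 3*z + 2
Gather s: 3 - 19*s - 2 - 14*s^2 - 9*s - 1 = -14*s^2 - 28*s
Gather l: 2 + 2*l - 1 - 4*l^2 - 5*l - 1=-4*l^2 - 3*l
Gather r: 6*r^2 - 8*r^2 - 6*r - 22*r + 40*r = -2*r^2 + 12*r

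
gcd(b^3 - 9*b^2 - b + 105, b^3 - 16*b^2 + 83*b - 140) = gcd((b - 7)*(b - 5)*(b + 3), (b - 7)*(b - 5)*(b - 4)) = b^2 - 12*b + 35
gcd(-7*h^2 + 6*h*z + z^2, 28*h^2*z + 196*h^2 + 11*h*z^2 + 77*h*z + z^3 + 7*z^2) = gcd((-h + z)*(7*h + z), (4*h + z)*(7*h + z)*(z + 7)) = 7*h + z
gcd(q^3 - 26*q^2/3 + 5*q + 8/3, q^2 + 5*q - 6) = q - 1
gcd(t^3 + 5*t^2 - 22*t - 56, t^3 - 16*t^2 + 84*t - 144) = t - 4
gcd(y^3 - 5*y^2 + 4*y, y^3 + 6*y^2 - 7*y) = y^2 - y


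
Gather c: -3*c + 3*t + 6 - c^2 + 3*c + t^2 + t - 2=-c^2 + t^2 + 4*t + 4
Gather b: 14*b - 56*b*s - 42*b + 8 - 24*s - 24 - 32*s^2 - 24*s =b*(-56*s - 28) - 32*s^2 - 48*s - 16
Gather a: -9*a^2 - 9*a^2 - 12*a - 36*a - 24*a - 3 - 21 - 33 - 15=-18*a^2 - 72*a - 72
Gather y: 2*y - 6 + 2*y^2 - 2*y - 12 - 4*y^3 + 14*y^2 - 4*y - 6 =-4*y^3 + 16*y^2 - 4*y - 24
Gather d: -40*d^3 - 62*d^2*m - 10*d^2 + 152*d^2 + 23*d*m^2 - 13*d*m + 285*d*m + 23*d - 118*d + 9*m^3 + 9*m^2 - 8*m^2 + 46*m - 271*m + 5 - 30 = -40*d^3 + d^2*(142 - 62*m) + d*(23*m^2 + 272*m - 95) + 9*m^3 + m^2 - 225*m - 25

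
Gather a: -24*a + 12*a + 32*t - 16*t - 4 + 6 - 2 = -12*a + 16*t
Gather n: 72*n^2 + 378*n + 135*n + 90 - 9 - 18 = 72*n^2 + 513*n + 63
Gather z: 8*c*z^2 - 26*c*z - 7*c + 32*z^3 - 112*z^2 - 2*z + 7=-7*c + 32*z^3 + z^2*(8*c - 112) + z*(-26*c - 2) + 7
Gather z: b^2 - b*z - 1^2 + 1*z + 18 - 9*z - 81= b^2 + z*(-b - 8) - 64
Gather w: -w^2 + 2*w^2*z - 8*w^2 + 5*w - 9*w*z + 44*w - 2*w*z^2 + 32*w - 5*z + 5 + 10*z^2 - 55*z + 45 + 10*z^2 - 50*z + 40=w^2*(2*z - 9) + w*(-2*z^2 - 9*z + 81) + 20*z^2 - 110*z + 90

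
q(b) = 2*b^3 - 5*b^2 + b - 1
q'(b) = 6*b^2 - 10*b + 1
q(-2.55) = -69.23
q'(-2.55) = 65.52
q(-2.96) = -99.64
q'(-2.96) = 83.17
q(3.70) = 35.56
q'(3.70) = 46.14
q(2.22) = -1.54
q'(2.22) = 8.37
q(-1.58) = -22.95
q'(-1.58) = 31.78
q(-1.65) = -25.25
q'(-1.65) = 33.84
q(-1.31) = -15.39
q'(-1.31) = 24.40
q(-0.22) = -1.48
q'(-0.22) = 3.49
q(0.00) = -1.00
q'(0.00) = 1.00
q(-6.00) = -619.00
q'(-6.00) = 277.00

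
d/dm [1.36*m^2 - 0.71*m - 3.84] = 2.72*m - 0.71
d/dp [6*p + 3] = 6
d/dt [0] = 0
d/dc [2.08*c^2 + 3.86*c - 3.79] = 4.16*c + 3.86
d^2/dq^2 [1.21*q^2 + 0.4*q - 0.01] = 2.42000000000000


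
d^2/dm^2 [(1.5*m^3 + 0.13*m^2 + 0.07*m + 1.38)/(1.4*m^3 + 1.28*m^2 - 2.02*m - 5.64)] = (-7.105427357601e-15*m^7 - 4.86639999999997*m^6 + 26.2752*m^5 + 177.54408*m^4 + 89.1344319999999*m^3 + 104.948928*m^2 + 333.288576*m + 37.8624)/(2.744*m^9 + 7.5264*m^8 - 4.99632*m^7 - 52.785088*m^6 - 53.432304*m^5 + 83.646528*m^4 + 212.854616*m^3 + 53.108496*m^2 - 192.766176*m - 179.406144)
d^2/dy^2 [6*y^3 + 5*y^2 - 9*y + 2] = 36*y + 10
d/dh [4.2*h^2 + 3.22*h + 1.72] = 8.4*h + 3.22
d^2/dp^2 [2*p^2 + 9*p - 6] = 4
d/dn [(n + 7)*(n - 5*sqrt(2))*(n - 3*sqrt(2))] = 3*n^2 - 16*sqrt(2)*n + 14*n - 56*sqrt(2) + 30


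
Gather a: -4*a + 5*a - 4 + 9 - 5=a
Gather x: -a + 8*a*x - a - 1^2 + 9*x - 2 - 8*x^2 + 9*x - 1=-2*a - 8*x^2 + x*(8*a + 18) - 4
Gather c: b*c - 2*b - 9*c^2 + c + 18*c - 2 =-2*b - 9*c^2 + c*(b + 19) - 2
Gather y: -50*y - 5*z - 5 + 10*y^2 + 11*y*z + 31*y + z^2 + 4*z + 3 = 10*y^2 + y*(11*z - 19) + z^2 - z - 2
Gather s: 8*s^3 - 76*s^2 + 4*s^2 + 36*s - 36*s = 8*s^3 - 72*s^2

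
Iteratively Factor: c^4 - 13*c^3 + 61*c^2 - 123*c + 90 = (c - 5)*(c^3 - 8*c^2 + 21*c - 18) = (c - 5)*(c - 3)*(c^2 - 5*c + 6) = (c - 5)*(c - 3)*(c - 2)*(c - 3)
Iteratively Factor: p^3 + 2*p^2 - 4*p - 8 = (p + 2)*(p^2 - 4) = (p + 2)^2*(p - 2)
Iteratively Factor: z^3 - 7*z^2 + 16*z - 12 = (z - 2)*(z^2 - 5*z + 6) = (z - 3)*(z - 2)*(z - 2)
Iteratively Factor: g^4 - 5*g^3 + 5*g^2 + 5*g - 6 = (g - 1)*(g^3 - 4*g^2 + g + 6) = (g - 2)*(g - 1)*(g^2 - 2*g - 3) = (g - 2)*(g - 1)*(g + 1)*(g - 3)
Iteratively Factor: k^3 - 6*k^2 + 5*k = (k - 5)*(k^2 - k) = (k - 5)*(k - 1)*(k)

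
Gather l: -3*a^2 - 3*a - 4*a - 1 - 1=-3*a^2 - 7*a - 2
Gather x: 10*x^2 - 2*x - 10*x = 10*x^2 - 12*x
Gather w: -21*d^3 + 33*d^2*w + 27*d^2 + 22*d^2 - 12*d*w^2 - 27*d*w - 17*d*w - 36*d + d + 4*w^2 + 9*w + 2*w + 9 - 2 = -21*d^3 + 49*d^2 - 35*d + w^2*(4 - 12*d) + w*(33*d^2 - 44*d + 11) + 7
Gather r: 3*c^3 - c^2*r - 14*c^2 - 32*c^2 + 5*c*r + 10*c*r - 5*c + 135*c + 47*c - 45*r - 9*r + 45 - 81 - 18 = 3*c^3 - 46*c^2 + 177*c + r*(-c^2 + 15*c - 54) - 54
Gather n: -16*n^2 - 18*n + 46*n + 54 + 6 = -16*n^2 + 28*n + 60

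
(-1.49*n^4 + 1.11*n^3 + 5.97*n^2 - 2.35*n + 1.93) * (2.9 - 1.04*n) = 1.5496*n^5 - 5.4754*n^4 - 2.9898*n^3 + 19.757*n^2 - 8.8222*n + 5.597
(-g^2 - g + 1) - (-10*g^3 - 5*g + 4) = 10*g^3 - g^2 + 4*g - 3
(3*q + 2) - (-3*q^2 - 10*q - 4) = 3*q^2 + 13*q + 6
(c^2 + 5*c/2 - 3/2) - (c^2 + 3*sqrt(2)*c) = -3*sqrt(2)*c + 5*c/2 - 3/2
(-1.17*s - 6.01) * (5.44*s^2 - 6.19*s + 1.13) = -6.3648*s^3 - 25.4521*s^2 + 35.8798*s - 6.7913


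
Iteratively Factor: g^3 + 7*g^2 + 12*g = (g + 3)*(g^2 + 4*g) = g*(g + 3)*(g + 4)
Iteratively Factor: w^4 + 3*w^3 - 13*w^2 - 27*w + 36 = (w - 3)*(w^3 + 6*w^2 + 5*w - 12) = (w - 3)*(w + 4)*(w^2 + 2*w - 3) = (w - 3)*(w + 3)*(w + 4)*(w - 1)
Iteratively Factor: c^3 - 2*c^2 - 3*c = (c - 3)*(c^2 + c) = c*(c - 3)*(c + 1)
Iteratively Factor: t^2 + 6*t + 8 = (t + 2)*(t + 4)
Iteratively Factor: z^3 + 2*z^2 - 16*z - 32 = (z + 4)*(z^2 - 2*z - 8) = (z + 2)*(z + 4)*(z - 4)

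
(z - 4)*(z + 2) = z^2 - 2*z - 8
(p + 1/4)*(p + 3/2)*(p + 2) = p^3 + 15*p^2/4 + 31*p/8 + 3/4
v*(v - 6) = v^2 - 6*v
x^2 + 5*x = x*(x + 5)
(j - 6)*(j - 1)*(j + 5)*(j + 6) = j^4 + 4*j^3 - 41*j^2 - 144*j + 180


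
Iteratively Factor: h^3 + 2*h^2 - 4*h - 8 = (h + 2)*(h^2 - 4) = (h + 2)^2*(h - 2)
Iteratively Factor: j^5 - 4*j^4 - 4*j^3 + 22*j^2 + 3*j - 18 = (j - 3)*(j^4 - j^3 - 7*j^2 + j + 6) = (j - 3)*(j + 1)*(j^3 - 2*j^2 - 5*j + 6) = (j - 3)^2*(j + 1)*(j^2 + j - 2) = (j - 3)^2*(j - 1)*(j + 1)*(j + 2)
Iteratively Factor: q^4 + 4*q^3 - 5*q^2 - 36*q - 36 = (q + 2)*(q^3 + 2*q^2 - 9*q - 18) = (q - 3)*(q + 2)*(q^2 + 5*q + 6) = (q - 3)*(q + 2)*(q + 3)*(q + 2)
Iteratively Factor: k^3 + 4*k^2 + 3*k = (k + 1)*(k^2 + 3*k) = (k + 1)*(k + 3)*(k)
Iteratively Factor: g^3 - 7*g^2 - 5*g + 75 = (g - 5)*(g^2 - 2*g - 15) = (g - 5)*(g + 3)*(g - 5)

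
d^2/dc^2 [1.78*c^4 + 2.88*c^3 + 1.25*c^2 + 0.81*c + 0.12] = 21.36*c^2 + 17.28*c + 2.5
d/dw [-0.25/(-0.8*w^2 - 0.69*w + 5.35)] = (-0.4*w - 0.1725)/(0.8*w^2 + 0.69*w - 5.35)^2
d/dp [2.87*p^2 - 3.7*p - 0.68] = 5.74*p - 3.7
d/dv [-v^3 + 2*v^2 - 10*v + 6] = -3*v^2 + 4*v - 10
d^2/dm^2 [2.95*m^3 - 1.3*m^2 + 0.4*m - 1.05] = 17.7*m - 2.6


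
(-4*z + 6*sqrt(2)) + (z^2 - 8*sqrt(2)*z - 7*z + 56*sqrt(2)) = z^2 - 8*sqrt(2)*z - 11*z + 62*sqrt(2)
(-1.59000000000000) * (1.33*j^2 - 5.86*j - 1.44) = -2.1147*j^2 + 9.3174*j + 2.2896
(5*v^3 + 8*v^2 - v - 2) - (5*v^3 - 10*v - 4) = 8*v^2 + 9*v + 2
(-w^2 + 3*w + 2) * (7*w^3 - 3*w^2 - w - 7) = -7*w^5 + 24*w^4 + 6*w^3 - 2*w^2 - 23*w - 14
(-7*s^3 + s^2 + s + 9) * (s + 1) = -7*s^4 - 6*s^3 + 2*s^2 + 10*s + 9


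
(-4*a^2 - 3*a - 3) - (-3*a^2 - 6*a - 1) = -a^2 + 3*a - 2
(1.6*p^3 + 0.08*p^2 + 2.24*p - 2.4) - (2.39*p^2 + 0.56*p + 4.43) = 1.6*p^3 - 2.31*p^2 + 1.68*p - 6.83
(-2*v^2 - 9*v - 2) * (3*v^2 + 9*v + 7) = -6*v^4 - 45*v^3 - 101*v^2 - 81*v - 14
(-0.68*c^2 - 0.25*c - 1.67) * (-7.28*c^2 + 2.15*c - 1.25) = 4.9504*c^4 + 0.358*c^3 + 12.4701*c^2 - 3.278*c + 2.0875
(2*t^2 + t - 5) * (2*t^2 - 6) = 4*t^4 + 2*t^3 - 22*t^2 - 6*t + 30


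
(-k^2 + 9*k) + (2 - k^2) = -2*k^2 + 9*k + 2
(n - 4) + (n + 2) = 2*n - 2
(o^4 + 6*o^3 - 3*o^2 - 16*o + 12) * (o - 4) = o^5 + 2*o^4 - 27*o^3 - 4*o^2 + 76*o - 48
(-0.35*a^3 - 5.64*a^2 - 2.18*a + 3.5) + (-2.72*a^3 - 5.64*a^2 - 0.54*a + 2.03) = -3.07*a^3 - 11.28*a^2 - 2.72*a + 5.53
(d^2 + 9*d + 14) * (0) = 0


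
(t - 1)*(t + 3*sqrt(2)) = t^2 - t + 3*sqrt(2)*t - 3*sqrt(2)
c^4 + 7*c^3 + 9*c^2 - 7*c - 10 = (c - 1)*(c + 1)*(c + 2)*(c + 5)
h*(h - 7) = h^2 - 7*h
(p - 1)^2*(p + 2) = p^3 - 3*p + 2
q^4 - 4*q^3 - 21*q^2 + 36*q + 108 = (q - 6)*(q - 3)*(q + 2)*(q + 3)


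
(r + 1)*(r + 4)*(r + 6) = r^3 + 11*r^2 + 34*r + 24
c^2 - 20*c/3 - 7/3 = (c - 7)*(c + 1/3)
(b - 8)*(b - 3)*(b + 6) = b^3 - 5*b^2 - 42*b + 144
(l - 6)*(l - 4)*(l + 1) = l^3 - 9*l^2 + 14*l + 24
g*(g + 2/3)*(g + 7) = g^3 + 23*g^2/3 + 14*g/3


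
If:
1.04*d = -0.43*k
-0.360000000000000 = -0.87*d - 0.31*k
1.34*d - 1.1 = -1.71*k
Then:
No Solution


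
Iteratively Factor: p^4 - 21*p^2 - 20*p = (p - 5)*(p^3 + 5*p^2 + 4*p) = p*(p - 5)*(p^2 + 5*p + 4) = p*(p - 5)*(p + 4)*(p + 1)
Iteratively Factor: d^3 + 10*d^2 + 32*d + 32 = (d + 2)*(d^2 + 8*d + 16) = (d + 2)*(d + 4)*(d + 4)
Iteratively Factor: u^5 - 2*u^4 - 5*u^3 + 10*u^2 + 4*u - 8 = (u - 2)*(u^4 - 5*u^2 + 4) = (u - 2)*(u + 1)*(u^3 - u^2 - 4*u + 4) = (u - 2)*(u + 1)*(u + 2)*(u^2 - 3*u + 2) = (u - 2)^2*(u + 1)*(u + 2)*(u - 1)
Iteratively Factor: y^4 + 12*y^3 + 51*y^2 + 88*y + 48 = (y + 4)*(y^3 + 8*y^2 + 19*y + 12) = (y + 4)^2*(y^2 + 4*y + 3) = (y + 3)*(y + 4)^2*(y + 1)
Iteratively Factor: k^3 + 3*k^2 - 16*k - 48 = (k + 3)*(k^2 - 16) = (k + 3)*(k + 4)*(k - 4)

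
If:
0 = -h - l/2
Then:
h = -l/2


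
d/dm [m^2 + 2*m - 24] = 2*m + 2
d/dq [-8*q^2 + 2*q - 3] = 2 - 16*q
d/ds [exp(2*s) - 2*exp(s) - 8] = 2*(exp(s) - 1)*exp(s)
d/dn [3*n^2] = 6*n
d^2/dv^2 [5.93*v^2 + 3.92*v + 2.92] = 11.8600000000000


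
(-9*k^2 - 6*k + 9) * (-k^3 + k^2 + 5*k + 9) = 9*k^5 - 3*k^4 - 60*k^3 - 102*k^2 - 9*k + 81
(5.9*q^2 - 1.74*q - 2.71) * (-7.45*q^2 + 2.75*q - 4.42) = -43.955*q^4 + 29.188*q^3 - 10.6735*q^2 + 0.2383*q + 11.9782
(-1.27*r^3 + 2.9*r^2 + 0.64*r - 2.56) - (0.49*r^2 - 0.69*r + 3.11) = -1.27*r^3 + 2.41*r^2 + 1.33*r - 5.67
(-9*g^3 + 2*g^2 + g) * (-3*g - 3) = 27*g^4 + 21*g^3 - 9*g^2 - 3*g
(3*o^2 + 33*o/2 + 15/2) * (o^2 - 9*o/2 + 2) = 3*o^4 + 3*o^3 - 243*o^2/4 - 3*o/4 + 15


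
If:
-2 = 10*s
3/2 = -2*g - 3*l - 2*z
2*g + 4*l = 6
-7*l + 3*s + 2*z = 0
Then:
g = 57/10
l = -27/20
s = -1/5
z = -177/40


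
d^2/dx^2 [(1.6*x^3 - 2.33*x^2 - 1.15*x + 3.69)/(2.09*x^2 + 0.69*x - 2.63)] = (-2.1316282072803e-14*x^4 + 15.786516*x^3 + 2.444748*x^2 + 60.403104*x + 7.6727)/(9.129329*x^6 + 9.041967*x^5 - 31.479162*x^4 - 22.427829*x^3 + 39.612534*x^2 + 14.317983*x - 18.191447)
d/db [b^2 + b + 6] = 2*b + 1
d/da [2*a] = 2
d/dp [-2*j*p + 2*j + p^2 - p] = -2*j + 2*p - 1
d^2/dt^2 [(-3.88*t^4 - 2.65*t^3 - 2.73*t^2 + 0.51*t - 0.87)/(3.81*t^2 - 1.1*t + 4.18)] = (-112.644936*t^6 + 97.56648*t^5 - 398.921424*t^4 + 355.361142*t^3 - 555.316182*t^2 - 304.667088*t - 65.103852)/(55.306341*t^6 - 47.90313*t^5 + 195.862194*t^4 - 106.44128*t^3 + 214.882932*t^2 - 57.65892*t + 73.034632)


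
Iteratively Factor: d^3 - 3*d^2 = (d)*(d^2 - 3*d) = d*(d - 3)*(d)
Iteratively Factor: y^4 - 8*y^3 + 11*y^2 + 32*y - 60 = (y + 2)*(y^3 - 10*y^2 + 31*y - 30) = (y - 3)*(y + 2)*(y^2 - 7*y + 10) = (y - 5)*(y - 3)*(y + 2)*(y - 2)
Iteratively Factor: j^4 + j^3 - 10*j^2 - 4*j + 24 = (j + 2)*(j^3 - j^2 - 8*j + 12) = (j - 2)*(j + 2)*(j^2 + j - 6) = (j - 2)*(j + 2)*(j + 3)*(j - 2)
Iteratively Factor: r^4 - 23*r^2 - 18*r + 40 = (r - 5)*(r^3 + 5*r^2 + 2*r - 8) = (r - 5)*(r - 1)*(r^2 + 6*r + 8) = (r - 5)*(r - 1)*(r + 2)*(r + 4)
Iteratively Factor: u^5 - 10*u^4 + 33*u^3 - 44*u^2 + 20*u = (u - 2)*(u^4 - 8*u^3 + 17*u^2 - 10*u) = u*(u - 2)*(u^3 - 8*u^2 + 17*u - 10) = u*(u - 2)^2*(u^2 - 6*u + 5) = u*(u - 5)*(u - 2)^2*(u - 1)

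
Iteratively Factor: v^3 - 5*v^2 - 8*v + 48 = (v - 4)*(v^2 - v - 12) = (v - 4)*(v + 3)*(v - 4)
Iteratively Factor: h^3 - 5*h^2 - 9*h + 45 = (h + 3)*(h^2 - 8*h + 15) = (h - 5)*(h + 3)*(h - 3)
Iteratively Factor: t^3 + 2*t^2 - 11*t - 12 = (t + 1)*(t^2 + t - 12) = (t - 3)*(t + 1)*(t + 4)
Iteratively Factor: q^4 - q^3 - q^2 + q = (q - 1)*(q^3 - q) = q*(q - 1)*(q^2 - 1) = q*(q - 1)*(q + 1)*(q - 1)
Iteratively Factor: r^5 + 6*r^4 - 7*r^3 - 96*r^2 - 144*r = (r + 3)*(r^4 + 3*r^3 - 16*r^2 - 48*r) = (r - 4)*(r + 3)*(r^3 + 7*r^2 + 12*r) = r*(r - 4)*(r + 3)*(r^2 + 7*r + 12) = r*(r - 4)*(r + 3)*(r + 4)*(r + 3)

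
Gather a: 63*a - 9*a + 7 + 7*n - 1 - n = 54*a + 6*n + 6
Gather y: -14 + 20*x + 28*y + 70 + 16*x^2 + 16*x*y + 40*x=16*x^2 + 60*x + y*(16*x + 28) + 56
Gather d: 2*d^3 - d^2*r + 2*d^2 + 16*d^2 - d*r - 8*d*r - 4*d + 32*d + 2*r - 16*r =2*d^3 + d^2*(18 - r) + d*(28 - 9*r) - 14*r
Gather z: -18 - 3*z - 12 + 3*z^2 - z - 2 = 3*z^2 - 4*z - 32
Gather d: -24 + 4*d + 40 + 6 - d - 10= 3*d + 12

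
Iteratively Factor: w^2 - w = (w - 1)*(w)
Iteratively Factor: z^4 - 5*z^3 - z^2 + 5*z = (z - 5)*(z^3 - z) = z*(z - 5)*(z^2 - 1) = z*(z - 5)*(z - 1)*(z + 1)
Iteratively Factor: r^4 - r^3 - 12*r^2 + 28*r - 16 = (r + 4)*(r^3 - 5*r^2 + 8*r - 4) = (r - 2)*(r + 4)*(r^2 - 3*r + 2) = (r - 2)*(r - 1)*(r + 4)*(r - 2)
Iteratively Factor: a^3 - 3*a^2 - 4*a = (a)*(a^2 - 3*a - 4) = a*(a + 1)*(a - 4)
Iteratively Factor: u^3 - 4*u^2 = (u - 4)*(u^2) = u*(u - 4)*(u)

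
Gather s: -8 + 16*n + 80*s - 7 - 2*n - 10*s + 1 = 14*n + 70*s - 14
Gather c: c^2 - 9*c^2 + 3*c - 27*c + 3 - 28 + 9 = -8*c^2 - 24*c - 16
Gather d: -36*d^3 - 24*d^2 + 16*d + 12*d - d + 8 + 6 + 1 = -36*d^3 - 24*d^2 + 27*d + 15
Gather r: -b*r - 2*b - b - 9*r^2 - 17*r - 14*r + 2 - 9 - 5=-3*b - 9*r^2 + r*(-b - 31) - 12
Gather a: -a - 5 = -a - 5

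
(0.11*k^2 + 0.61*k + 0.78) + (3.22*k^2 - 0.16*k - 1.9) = 3.33*k^2 + 0.45*k - 1.12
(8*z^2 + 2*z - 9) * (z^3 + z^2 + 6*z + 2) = 8*z^5 + 10*z^4 + 41*z^3 + 19*z^2 - 50*z - 18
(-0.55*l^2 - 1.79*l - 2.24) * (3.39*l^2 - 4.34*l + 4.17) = -1.8645*l^4 - 3.6811*l^3 - 2.1185*l^2 + 2.2573*l - 9.3408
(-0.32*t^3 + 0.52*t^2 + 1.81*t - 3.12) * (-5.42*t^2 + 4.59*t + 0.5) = 1.7344*t^5 - 4.2872*t^4 - 7.5834*t^3 + 25.4783*t^2 - 13.4158*t - 1.56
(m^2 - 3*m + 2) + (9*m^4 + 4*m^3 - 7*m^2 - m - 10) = 9*m^4 + 4*m^3 - 6*m^2 - 4*m - 8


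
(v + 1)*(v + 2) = v^2 + 3*v + 2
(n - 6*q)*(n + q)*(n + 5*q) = n^3 - 31*n*q^2 - 30*q^3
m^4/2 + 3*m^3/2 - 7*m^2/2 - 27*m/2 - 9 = (m/2 + 1)*(m - 3)*(m + 1)*(m + 3)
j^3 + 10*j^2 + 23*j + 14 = (j + 1)*(j + 2)*(j + 7)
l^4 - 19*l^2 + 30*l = l*(l - 3)*(l - 2)*(l + 5)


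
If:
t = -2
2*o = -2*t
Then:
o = 2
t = -2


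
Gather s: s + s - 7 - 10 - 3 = 2*s - 20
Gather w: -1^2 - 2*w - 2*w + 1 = -4*w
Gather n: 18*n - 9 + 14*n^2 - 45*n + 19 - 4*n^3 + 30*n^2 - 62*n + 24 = -4*n^3 + 44*n^2 - 89*n + 34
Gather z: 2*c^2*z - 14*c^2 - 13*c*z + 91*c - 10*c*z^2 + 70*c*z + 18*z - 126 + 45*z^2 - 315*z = -14*c^2 + 91*c + z^2*(45 - 10*c) + z*(2*c^2 + 57*c - 297) - 126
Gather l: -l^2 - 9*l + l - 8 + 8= -l^2 - 8*l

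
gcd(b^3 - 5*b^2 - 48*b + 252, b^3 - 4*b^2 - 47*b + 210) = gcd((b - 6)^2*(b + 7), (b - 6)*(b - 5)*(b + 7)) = b^2 + b - 42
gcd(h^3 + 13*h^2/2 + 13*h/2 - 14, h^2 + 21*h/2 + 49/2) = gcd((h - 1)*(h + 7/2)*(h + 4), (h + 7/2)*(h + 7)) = h + 7/2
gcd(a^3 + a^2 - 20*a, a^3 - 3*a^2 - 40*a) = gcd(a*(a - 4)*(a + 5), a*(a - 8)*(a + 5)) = a^2 + 5*a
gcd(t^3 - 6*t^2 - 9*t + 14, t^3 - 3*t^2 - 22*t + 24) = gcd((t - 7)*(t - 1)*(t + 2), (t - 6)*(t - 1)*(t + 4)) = t - 1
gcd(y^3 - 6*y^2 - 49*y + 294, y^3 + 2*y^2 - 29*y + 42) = y + 7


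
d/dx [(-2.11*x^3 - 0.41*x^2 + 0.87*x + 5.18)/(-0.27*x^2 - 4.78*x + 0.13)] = (0.5697*x^4 + 20.1716*x^3 + 1.3718*x^2 + 2.6906*x + 24.8735)/(0.0729*x^4 + 2.5812*x^3 + 22.7782*x^2 - 1.2428*x + 0.0169)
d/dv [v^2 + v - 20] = 2*v + 1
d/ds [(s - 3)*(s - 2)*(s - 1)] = 3*s^2 - 12*s + 11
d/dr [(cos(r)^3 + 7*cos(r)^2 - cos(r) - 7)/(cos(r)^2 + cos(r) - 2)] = (sin(r)^2 - 4*cos(r) - 10)*sin(r)/(cos(r) + 2)^2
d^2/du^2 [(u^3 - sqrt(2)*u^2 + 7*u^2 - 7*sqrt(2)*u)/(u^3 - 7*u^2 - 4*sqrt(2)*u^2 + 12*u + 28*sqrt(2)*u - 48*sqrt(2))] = 2*(3*sqrt(2)*u^6 + 14*u^6 - 105*sqrt(2)*u^5 - 36*u^5 - 117*sqrt(2)*u^4 + 84*u^4 + 1932*u^3 + 3605*sqrt(2)*u^3 - 18144*u^2 - 7632*sqrt(2)*u^2 + 8064*sqrt(2)*u + 27936*u - 23424*sqrt(2) + 24192)/(u^9 - 21*u^8 - 12*sqrt(2)*u^8 + 279*u^7 + 252*sqrt(2)*u^7 - 2324*sqrt(2)*u^6 - 2863*u^6 + 12852*sqrt(2)*u^5 + 19764*u^5 - 84336*u^4 - 49776*sqrt(2)*u^4 + 144704*sqrt(2)*u^3 + 212544*u^3 - 301824*sqrt(2)*u^2 - 290304*u^2 + 165888*u + 387072*sqrt(2)*u - 221184*sqrt(2))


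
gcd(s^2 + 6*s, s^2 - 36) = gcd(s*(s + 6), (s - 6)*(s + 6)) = s + 6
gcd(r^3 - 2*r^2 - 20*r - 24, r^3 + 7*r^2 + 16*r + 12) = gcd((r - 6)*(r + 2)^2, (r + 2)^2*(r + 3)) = r^2 + 4*r + 4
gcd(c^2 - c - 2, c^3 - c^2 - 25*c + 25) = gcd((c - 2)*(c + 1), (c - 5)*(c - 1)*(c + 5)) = 1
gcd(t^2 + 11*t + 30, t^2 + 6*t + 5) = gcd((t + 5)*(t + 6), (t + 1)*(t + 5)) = t + 5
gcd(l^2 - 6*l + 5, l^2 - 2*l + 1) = l - 1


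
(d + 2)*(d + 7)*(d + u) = d^3 + d^2*u + 9*d^2 + 9*d*u + 14*d + 14*u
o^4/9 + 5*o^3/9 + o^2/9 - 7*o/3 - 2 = (o/3 + 1)^2*(o - 2)*(o + 1)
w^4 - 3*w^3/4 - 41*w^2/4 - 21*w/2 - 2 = (w - 4)*(w + 1/4)*(w + 1)*(w + 2)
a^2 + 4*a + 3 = (a + 1)*(a + 3)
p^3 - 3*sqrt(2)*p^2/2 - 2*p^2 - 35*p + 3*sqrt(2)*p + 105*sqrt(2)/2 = (p - 7)*(p + 5)*(p - 3*sqrt(2)/2)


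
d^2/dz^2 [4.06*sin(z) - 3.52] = -4.06*sin(z)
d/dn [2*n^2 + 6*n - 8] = 4*n + 6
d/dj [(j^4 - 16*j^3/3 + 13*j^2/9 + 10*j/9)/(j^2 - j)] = (18*j^3 - 75*j^2 + 96*j - 23)/(9*(j^2 - 2*j + 1))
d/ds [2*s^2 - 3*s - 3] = 4*s - 3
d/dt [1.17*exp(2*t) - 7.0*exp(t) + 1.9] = (2.34*exp(t) - 7.0)*exp(t)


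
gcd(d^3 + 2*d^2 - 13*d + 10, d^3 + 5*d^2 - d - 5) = d^2 + 4*d - 5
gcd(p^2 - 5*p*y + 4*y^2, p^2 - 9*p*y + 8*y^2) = -p + y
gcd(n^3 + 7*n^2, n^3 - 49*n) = n^2 + 7*n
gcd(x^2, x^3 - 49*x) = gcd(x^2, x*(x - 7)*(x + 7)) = x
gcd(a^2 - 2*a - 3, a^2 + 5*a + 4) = a + 1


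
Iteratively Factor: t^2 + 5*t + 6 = (t + 2)*(t + 3)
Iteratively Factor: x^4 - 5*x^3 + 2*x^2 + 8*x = (x - 2)*(x^3 - 3*x^2 - 4*x) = (x - 2)*(x + 1)*(x^2 - 4*x) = x*(x - 2)*(x + 1)*(x - 4)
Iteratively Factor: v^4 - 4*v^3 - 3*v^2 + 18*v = (v + 2)*(v^3 - 6*v^2 + 9*v) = (v - 3)*(v + 2)*(v^2 - 3*v) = v*(v - 3)*(v + 2)*(v - 3)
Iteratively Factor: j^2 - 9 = (j + 3)*(j - 3)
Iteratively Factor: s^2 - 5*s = (s - 5)*(s)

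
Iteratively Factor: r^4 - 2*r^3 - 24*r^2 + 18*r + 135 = (r + 3)*(r^3 - 5*r^2 - 9*r + 45) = (r - 5)*(r + 3)*(r^2 - 9) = (r - 5)*(r - 3)*(r + 3)*(r + 3)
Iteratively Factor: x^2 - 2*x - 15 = (x + 3)*(x - 5)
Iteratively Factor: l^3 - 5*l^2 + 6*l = (l)*(l^2 - 5*l + 6) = l*(l - 2)*(l - 3)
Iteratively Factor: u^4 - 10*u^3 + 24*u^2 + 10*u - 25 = (u - 5)*(u^3 - 5*u^2 - u + 5) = (u - 5)^2*(u^2 - 1) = (u - 5)^2*(u - 1)*(u + 1)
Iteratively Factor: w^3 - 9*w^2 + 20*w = (w - 5)*(w^2 - 4*w) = w*(w - 5)*(w - 4)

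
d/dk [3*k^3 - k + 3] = 9*k^2 - 1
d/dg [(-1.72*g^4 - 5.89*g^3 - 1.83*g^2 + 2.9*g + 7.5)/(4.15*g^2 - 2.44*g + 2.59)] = (-14.276*g^5 - 11.8531*g^4 + 10.924*g^3 - 53.3351*g^2 - 71.7294*g + 25.811)/(17.2225*g^4 - 20.252*g^3 + 27.4506*g^2 - 12.6392*g + 6.7081)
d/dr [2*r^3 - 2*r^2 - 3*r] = 6*r^2 - 4*r - 3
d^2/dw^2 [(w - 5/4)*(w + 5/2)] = 2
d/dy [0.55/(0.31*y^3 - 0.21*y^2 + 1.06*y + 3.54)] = (-0.5115*y^2 + 0.231*y - 0.583)/(0.31*y^3 - 0.21*y^2 + 1.06*y + 3.54)^2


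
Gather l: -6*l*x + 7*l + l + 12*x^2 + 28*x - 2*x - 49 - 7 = l*(8 - 6*x) + 12*x^2 + 26*x - 56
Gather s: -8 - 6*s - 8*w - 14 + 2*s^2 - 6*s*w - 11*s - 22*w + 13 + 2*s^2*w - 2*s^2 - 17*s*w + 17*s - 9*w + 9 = 2*s^2*w - 23*s*w - 39*w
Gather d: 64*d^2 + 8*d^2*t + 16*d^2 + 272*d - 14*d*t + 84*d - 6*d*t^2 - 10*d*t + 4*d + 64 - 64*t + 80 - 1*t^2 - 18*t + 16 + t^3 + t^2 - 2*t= d^2*(8*t + 80) + d*(-6*t^2 - 24*t + 360) + t^3 - 84*t + 160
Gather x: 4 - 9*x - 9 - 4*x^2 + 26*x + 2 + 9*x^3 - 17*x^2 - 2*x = 9*x^3 - 21*x^2 + 15*x - 3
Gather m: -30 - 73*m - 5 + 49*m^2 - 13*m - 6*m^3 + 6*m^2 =-6*m^3 + 55*m^2 - 86*m - 35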